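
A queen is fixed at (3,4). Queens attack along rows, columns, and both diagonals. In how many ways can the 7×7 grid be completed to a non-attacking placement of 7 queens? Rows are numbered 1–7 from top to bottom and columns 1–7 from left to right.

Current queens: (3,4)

Branch on row 1: col 1 → 1; col 3 → 1; col 5 → 1; col 7 → 1.
Sum: 1 + 1 + 1 + 1 = 4.

4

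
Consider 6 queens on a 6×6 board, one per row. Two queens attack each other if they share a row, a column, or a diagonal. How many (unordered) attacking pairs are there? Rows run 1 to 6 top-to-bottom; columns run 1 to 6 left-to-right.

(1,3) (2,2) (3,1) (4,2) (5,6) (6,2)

7

Same column: (2,2)–(4,2) (column 2); (2,2)–(6,2) (column 2); (4,2)–(6,2) (column 2).
Same diagonal: (1,3)–(2,2) (|1−2| = |3−2| = 1); (1,3)–(3,1) (|1−3| = |3−1| = 2); (2,2)–(3,1) (|2−3| = |2−1| = 1); (3,1)–(4,2) (|3−4| = |1−2| = 1).
Total attacking pairs: 7.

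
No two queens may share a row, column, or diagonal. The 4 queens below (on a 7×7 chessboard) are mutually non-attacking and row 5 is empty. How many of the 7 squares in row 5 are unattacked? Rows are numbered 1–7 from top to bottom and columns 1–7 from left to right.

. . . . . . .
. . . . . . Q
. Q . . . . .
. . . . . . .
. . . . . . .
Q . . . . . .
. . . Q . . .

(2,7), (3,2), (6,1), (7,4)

2

(2,7) attacks row 5 at column 7 and diagonals 4.
(3,2) attacks row 5 at column 2 and diagonals 4.
(6,1) attacks row 5 at column 1 and diagonals 2.
(7,4) attacks row 5 at column 4 and diagonals 2, 6.
Attacked columns: {1, 2, 4, 6, 7}. Safe: {3, 5}.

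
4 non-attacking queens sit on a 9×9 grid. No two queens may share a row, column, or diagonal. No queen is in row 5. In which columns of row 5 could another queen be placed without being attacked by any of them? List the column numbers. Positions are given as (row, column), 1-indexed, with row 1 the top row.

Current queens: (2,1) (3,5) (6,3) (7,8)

columns 9

(2,1) attacks row 5 at column 1 and diagonals 4.
(3,5) attacks row 5 at column 5 and diagonals 3, 7.
(6,3) attacks row 5 at column 3 and diagonals 2, 4.
(7,8) attacks row 5 at column 8 and diagonals 6.
Attacked columns: {1, 2, 3, 4, 5, 6, 7, 8}. Safe: {9}.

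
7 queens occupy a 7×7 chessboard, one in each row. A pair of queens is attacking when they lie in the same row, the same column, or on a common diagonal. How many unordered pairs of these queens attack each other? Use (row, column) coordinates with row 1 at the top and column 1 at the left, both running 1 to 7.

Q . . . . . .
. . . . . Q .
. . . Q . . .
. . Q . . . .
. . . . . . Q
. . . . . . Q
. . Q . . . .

4

Same column: (4,3)–(7,3) (column 3); (5,7)–(6,7) (column 7).
Same diagonal: (3,4)–(4,3) (|3−4| = |4−3| = 1); (3,4)–(6,7) (|3−6| = |4−7| = 3).
Total attacking pairs: 4.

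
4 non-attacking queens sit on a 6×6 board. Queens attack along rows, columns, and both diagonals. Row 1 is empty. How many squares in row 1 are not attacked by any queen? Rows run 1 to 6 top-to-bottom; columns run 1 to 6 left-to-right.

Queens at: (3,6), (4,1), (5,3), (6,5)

1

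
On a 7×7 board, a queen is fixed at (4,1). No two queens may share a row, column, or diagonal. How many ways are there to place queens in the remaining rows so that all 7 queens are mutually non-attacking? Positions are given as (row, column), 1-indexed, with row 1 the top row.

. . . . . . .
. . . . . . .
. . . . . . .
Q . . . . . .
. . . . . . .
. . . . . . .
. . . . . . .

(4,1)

Branch on row 1: col 2 → 2; col 3 → 1; col 5 → 0; col 6 → 2; col 7 → 1.
Sum: 2 + 1 + 0 + 2 + 1 = 6.

6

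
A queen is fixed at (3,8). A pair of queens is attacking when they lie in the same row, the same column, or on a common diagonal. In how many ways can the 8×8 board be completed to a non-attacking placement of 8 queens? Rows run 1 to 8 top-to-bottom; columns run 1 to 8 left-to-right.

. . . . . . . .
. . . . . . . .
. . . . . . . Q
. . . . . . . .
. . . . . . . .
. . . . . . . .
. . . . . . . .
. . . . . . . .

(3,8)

16

Branch on row 1: col 1 → 2; col 2 → 1; col 3 → 4; col 4 → 4; col 5 → 4; col 7 → 1.
Sum: 2 + 1 + 4 + 4 + 4 + 1 = 16.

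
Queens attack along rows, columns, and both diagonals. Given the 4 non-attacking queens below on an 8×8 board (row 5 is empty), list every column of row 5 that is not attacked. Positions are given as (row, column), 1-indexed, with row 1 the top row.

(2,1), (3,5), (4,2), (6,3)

(2,1) attacks row 5 at column 1 and diagonals 4.
(3,5) attacks row 5 at column 5 and diagonals 3, 7.
(4,2) attacks row 5 at column 2 and diagonals 1, 3.
(6,3) attacks row 5 at column 3 and diagonals 2, 4.
Attacked columns: {1, 2, 3, 4, 5, 7}. Safe: {6, 8}.

columns 6, 8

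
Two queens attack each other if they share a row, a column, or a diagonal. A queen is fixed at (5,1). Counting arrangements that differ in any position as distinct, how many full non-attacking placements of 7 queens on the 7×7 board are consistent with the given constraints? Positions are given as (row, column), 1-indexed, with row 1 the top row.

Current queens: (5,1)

Branch on row 1: col 2 → 2; col 3 → 1; col 4 → 0; col 6 → 2; col 7 → 1.
Sum: 2 + 1 + 0 + 2 + 1 = 6.

6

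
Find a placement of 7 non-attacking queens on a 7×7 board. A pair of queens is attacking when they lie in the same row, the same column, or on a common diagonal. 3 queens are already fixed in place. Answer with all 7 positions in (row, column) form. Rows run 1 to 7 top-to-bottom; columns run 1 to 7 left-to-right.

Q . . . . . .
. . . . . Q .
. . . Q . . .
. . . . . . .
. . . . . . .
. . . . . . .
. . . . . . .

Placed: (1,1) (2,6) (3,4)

(1,1) (2,6) (3,4) (4,2) (5,7) (6,5) (7,3)

Row 4: attacked by (1,1)→{1,4}; (2,6)→{4,6}; (3,4)→{3,4,5}. Safe: 2, 7. Place at column 2.
Row 5: attacked by (1,1)→{1,5}; (2,6)→{3,6}; (3,4)→{2,4,6}; (4,2)→{1,2,3}. Safe: 7. Place at column 7.
Row 6: attacked by (1,1)→{1,6}; (2,6)→{2,6}; (3,4)→{1,4,7}; (4,2)→{2,4}; (5,7)→{6,7}. Safe: 3, 5. Place at column 5.
Row 7: attacked by (1,1)→{1,7}; (2,6)→{1,6}; (3,4)→{4}; (4,2)→{2,5}; (5,7)→{5,7}; (6,5)→{4,5,6}. Safe: 3. Place at column 3.
Columns [1, 6, 4, 2, 7, 5, 3], r−c [0, -4, -1, 2, -2, 1, 4], r+c [2, 8, 7, 6, 12, 11, 10] are all distinct, so no two queens attack.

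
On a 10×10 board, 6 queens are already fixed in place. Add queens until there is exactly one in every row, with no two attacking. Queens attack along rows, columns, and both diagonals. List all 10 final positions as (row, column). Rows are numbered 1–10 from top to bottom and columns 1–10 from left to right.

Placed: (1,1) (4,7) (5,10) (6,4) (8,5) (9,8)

(1,1) (2,3) (3,9) (4,7) (5,10) (6,4) (7,2) (8,5) (9,8) (10,6)

Row 2: attacked by (1,1)→{1,2}; (4,7)→{5,7,9}; (5,10)→{7,10}; (6,4)→{4,8}; (8,5)→{5}; (9,8)→{1,8}. Safe: 3, 6. Place at column 3.
Row 3: attacked by (1,1)→{1,3}; (2,3)→{2,3,4}; (4,7)→{6,7,8}; (5,10)→{8,10}; (6,4)→{1,4,7}; (8,5)→{5,10}; (9,8)→{2,8}. Safe: 9. Place at column 9.
Row 7: attacked by (1,1)→{1,7}; (2,3)→{3,8}; (3,9)→{5,9}; (4,7)→{4,7,10}; (5,10)→{8,10}; (6,4)→{3,4,5}; (8,5)→{4,5,6}; (9,8)→{6,8,10}. Safe: 2. Place at column 2.
Row 10: attacked by (1,1)→{1,10}; (2,3)→{3}; (3,9)→{2,9}; (4,7)→{1,7}; (5,10)→{5,10}; (6,4)→{4,8}; (7,2)→{2,5}; (8,5)→{3,5,7}; (9,8)→{7,8,9}. Safe: 6. Place at column 6.
Columns [1, 3, 9, 7, 10, 4, 2, 5, 8, 6], r−c [0, -1, -6, -3, -5, 2, 5, 3, 1, 4], r+c [2, 5, 12, 11, 15, 10, 9, 13, 17, 16] are all distinct, so no two queens attack.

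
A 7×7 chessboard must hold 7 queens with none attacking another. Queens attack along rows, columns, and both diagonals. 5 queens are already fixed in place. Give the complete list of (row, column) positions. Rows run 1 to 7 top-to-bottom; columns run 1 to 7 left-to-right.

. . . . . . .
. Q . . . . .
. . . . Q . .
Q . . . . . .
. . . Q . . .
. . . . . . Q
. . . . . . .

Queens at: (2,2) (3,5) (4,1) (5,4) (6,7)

(1,6) (2,2) (3,5) (4,1) (5,4) (6,7) (7,3)

Row 1: attacked by (2,2)→{1,2,3}; (3,5)→{3,5,7}; (4,1)→{1,4}; (5,4)→{4}; (6,7)→{2,7}. Safe: 6. Place at column 6.
Row 7: attacked by (1,6)→{6}; (2,2)→{2,7}; (3,5)→{1,5}; (4,1)→{1,4}; (5,4)→{2,4,6}; (6,7)→{6,7}. Safe: 3. Place at column 3.
Columns [6, 2, 5, 1, 4, 7, 3], r−c [-5, 0, -2, 3, 1, -1, 4], r+c [7, 4, 8, 5, 9, 13, 10] are all distinct, so no two queens attack.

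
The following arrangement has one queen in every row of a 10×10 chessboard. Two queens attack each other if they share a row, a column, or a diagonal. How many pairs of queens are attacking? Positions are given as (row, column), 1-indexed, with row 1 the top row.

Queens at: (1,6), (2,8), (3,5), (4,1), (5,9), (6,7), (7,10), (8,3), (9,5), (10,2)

2

Same column: (3,5)–(9,5) (column 5).
Same diagonal: (5,9)–(9,5) (|5−9| = |9−5| = 4).
Total attacking pairs: 2.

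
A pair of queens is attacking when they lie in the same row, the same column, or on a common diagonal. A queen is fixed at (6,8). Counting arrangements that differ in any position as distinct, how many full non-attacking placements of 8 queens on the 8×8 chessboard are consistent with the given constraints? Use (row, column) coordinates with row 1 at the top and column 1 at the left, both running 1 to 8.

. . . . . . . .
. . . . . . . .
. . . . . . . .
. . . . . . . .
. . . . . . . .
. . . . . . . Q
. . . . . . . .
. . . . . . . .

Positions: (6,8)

16

Branch on row 1: col 1 → 0; col 2 → 3; col 4 → 4; col 5 → 4; col 6 → 4; col 7 → 1.
Sum: 0 + 3 + 4 + 4 + 4 + 1 = 16.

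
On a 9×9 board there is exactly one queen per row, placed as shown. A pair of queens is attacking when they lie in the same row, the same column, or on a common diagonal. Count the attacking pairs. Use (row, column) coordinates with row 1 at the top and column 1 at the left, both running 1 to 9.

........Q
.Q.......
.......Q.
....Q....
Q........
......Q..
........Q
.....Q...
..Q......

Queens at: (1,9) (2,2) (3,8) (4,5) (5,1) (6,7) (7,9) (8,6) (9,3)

2

Same column: (1,9)–(7,9) (column 9).
Same diagonal: (4,5)–(6,7) (|4−6| = |5−7| = 2).
Total attacking pairs: 2.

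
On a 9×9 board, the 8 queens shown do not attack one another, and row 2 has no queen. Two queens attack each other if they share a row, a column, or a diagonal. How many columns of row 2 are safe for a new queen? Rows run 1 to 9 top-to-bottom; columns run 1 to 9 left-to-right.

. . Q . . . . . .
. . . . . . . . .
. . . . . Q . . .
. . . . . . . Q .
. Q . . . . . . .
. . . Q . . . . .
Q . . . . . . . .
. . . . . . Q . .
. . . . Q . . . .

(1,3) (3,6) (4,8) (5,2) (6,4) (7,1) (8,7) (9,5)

1

(1,3) attacks row 2 at column 3 and diagonals 2, 4.
(3,6) attacks row 2 at column 6 and diagonals 5, 7.
(4,8) attacks row 2 at column 8 and diagonals 6.
(5,2) attacks row 2 at column 2 and diagonals 5.
(6,4) attacks row 2 at column 4 and diagonals 8.
(7,1) attacks row 2 at column 1 and diagonals 6.
(8,7) attacks row 2 at column 7 and diagonals 1.
(9,5) attacks row 2 at column 5.
Attacked columns: {1, 2, 3, 4, 5, 6, 7, 8}. Safe: {9}.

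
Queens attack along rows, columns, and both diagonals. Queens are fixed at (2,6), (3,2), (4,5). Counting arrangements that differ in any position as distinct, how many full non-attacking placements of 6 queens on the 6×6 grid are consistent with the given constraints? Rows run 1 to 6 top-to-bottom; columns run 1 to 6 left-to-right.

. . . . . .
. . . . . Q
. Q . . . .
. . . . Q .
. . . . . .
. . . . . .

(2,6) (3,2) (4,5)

1

Branch on row 1: col 1 → 0; col 3 → 1.
Sum: 0 + 1 = 1.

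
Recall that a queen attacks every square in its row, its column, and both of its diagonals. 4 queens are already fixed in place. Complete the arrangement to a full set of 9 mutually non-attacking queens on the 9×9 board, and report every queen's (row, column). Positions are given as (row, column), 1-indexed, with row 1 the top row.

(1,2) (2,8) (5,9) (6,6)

Row 3: attacked by (1,2)→{2,4}; (2,8)→{7,8,9}; (5,9)→{7,9}; (6,6)→{3,6,9}. Safe: 1, 5. Place at column 5.
Row 4: attacked by (1,2)→{2,5}; (2,8)→{6,8}; (3,5)→{4,5,6}; (5,9)→{8,9}; (6,6)→{4,6,8}. Safe: 1, 3, 7. Place at column 3.
Row 7: attacked by (1,2)→{2,8}; (2,8)→{3,8}; (3,5)→{1,5,9}; (4,3)→{3,6}; (5,9)→{7,9}; (6,6)→{5,6,7}. Safe: 4. Place at column 4.
Row 8: attacked by (1,2)→{2,9}; (2,8)→{2,8}; (3,5)→{5}; (4,3)→{3,7}; (5,9)→{6,9}; (6,6)→{4,6,8}; (7,4)→{3,4,5}. Safe: 1. Place at column 1.
Row 9: attacked by (1,2)→{2}; (2,8)→{1,8}; (3,5)→{5}; (4,3)→{3,8}; (5,9)→{5,9}; (6,6)→{3,6,9}; (7,4)→{2,4,6}; (8,1)→{1,2}. Safe: 7. Place at column 7.
Columns [2, 8, 5, 3, 9, 6, 4, 1, 7], r−c [-1, -6, -2, 1, -4, 0, 3, 7, 2], r+c [3, 10, 8, 7, 14, 12, 11, 9, 16] are all distinct, so no two queens attack.

(1,2) (2,8) (3,5) (4,3) (5,9) (6,6) (7,4) (8,1) (9,7)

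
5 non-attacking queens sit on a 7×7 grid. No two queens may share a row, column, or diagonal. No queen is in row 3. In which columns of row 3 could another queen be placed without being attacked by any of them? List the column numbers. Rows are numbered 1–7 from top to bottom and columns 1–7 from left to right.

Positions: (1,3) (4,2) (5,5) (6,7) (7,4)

(1,3) attacks row 3 at column 3 and diagonals 1, 5.
(4,2) attacks row 3 at column 2 and diagonals 1, 3.
(5,5) attacks row 3 at column 5 and diagonals 3, 7.
(6,7) attacks row 3 at column 7 and diagonals 4.
(7,4) attacks row 3 at column 4.
Attacked columns: {1, 2, 3, 4, 5, 7}. Safe: {6}.

columns 6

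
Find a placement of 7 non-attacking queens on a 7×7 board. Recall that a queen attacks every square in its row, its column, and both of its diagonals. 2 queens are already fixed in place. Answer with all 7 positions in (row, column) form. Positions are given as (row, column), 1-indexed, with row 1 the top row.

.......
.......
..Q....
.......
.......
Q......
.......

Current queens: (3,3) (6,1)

Row 1: attacked by (3,3)→{1,3,5}; (6,1)→{1,6}. Safe: 2, 4, 7. Place at column 2.
Row 2: attacked by (1,2)→{1,2,3}; (3,3)→{2,3,4}; (6,1)→{1,5}. Safe: 6, 7. Place at column 6.
Row 4: attacked by (1,2)→{2,5}; (2,6)→{4,6}; (3,3)→{2,3,4}; (6,1)→{1,3}. Safe: 7. Place at column 7.
Row 5: attacked by (1,2)→{2,6}; (2,6)→{3,6}; (3,3)→{1,3,5}; (4,7)→{6,7}; (6,1)→{1,2}. Safe: 4. Place at column 4.
Row 7: attacked by (1,2)→{2}; (2,6)→{1,6}; (3,3)→{3,7}; (4,7)→{4,7}; (5,4)→{2,4,6}; (6,1)→{1,2}. Safe: 5. Place at column 5.
Columns [2, 6, 3, 7, 4, 1, 5], r−c [-1, -4, 0, -3, 1, 5, 2], r+c [3, 8, 6, 11, 9, 7, 12] are all distinct, so no two queens attack.

(1,2) (2,6) (3,3) (4,7) (5,4) (6,1) (7,5)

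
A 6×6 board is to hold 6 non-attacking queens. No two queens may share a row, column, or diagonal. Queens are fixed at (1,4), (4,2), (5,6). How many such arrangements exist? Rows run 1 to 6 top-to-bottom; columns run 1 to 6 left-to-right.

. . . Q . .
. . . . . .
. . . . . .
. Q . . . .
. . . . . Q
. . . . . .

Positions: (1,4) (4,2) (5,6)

1

Branch on row 2: col 1 → 1.
Sum: 1 = 1.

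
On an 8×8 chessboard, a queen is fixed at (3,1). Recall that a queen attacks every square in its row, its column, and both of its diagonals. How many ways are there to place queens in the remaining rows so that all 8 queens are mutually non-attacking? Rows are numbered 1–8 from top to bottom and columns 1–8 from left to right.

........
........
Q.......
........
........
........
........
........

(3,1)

Branch on row 1: col 2 → 1; col 4 → 4; col 5 → 4; col 6 → 4; col 7 → 1; col 8 → 2.
Sum: 1 + 4 + 4 + 4 + 1 + 2 = 16.

16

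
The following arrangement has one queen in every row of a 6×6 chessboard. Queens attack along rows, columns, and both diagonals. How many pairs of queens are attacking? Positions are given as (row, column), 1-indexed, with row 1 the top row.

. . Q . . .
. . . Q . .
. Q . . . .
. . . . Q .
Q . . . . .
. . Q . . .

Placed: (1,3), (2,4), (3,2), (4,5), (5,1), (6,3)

Same column: (1,3)–(6,3) (column 3).
Same diagonal: (1,3)–(2,4) (|1−2| = |3−4| = 1); (2,4)–(5,1) (|2−5| = |4−1| = 3); (4,5)–(6,3) (|4−6| = |5−3| = 2).
Total attacking pairs: 4.

4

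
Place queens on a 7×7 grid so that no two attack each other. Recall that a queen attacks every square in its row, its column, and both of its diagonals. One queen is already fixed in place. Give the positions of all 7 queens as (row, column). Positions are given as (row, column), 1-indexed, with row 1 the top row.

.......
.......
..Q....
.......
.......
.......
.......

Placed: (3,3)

Row 1: attacked by (3,3)→{1,3,5}. Safe: 2, 4, 6, 7. Place at column 2.
Row 2: attacked by (1,2)→{1,2,3}; (3,3)→{2,3,4}. Safe: 5, 6, 7. Place at column 6.
Row 4: attacked by (1,2)→{2,5}; (2,6)→{4,6}; (3,3)→{2,3,4}. Safe: 1, 7. Place at column 7.
Row 5: attacked by (1,2)→{2,6}; (2,6)→{3,6}; (3,3)→{1,3,5}; (4,7)→{6,7}. Safe: 4. Place at column 4.
Row 6: attacked by (1,2)→{2,7}; (2,6)→{2,6}; (3,3)→{3,6}; (4,7)→{5,7}; (5,4)→{3,4,5}. Safe: 1. Place at column 1.
Row 7: attacked by (1,2)→{2}; (2,6)→{1,6}; (3,3)→{3,7}; (4,7)→{4,7}; (5,4)→{2,4,6}; (6,1)→{1,2}. Safe: 5. Place at column 5.
Columns [2, 6, 3, 7, 4, 1, 5], r−c [-1, -4, 0, -3, 1, 5, 2], r+c [3, 8, 6, 11, 9, 7, 12] are all distinct, so no two queens attack.

(1,2) (2,6) (3,3) (4,7) (5,4) (6,1) (7,5)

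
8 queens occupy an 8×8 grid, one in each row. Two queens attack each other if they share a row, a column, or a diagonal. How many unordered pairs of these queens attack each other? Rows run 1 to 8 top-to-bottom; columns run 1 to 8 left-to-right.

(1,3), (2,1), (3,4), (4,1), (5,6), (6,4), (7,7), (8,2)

Same column: (2,1)–(4,1) (column 1); (3,4)–(6,4) (column 4).
Same diagonal: (3,4)–(5,6) (|3−5| = |4−6| = 2); (6,4)–(8,2) (|6−8| = |4−2| = 2).
Total attacking pairs: 4.

4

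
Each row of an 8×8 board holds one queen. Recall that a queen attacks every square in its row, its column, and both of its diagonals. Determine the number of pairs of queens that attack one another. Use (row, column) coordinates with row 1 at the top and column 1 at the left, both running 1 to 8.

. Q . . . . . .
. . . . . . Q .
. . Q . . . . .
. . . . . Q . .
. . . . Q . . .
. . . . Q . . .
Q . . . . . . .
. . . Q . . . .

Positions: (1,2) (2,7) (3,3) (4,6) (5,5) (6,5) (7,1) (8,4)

3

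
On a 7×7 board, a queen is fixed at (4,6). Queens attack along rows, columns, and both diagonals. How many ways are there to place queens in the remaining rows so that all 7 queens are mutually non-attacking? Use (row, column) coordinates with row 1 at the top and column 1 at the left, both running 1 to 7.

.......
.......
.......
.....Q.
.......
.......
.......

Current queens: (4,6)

Branch on row 1: col 1 → 1; col 2 → 0; col 4 → 2; col 5 → 2; col 7 → 1.
Sum: 1 + 0 + 2 + 2 + 1 = 6.

6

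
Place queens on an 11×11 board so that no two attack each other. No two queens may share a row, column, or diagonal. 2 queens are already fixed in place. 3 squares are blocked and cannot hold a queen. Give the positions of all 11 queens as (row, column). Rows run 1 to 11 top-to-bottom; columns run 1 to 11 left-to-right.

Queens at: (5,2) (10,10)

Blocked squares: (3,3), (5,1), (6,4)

(1,3) (2,1) (3,9) (4,7) (5,2) (6,11) (7,8) (8,6) (9,4) (10,10) (11,5)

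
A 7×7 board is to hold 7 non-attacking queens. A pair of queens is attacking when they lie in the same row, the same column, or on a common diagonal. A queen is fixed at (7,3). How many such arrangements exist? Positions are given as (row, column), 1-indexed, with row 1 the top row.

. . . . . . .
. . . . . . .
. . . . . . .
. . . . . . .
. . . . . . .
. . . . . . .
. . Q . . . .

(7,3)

6

Branch on row 1: col 1 → 1; col 2 → 0; col 4 → 1; col 5 → 2; col 6 → 1; col 7 → 1.
Sum: 1 + 0 + 1 + 2 + 1 + 1 = 6.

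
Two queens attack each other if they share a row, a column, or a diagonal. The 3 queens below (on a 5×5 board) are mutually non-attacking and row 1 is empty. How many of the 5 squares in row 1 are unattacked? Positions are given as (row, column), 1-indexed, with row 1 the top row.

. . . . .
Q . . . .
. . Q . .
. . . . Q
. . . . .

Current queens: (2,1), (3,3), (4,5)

(2,1) attacks row 1 at column 1 and diagonals 2.
(3,3) attacks row 1 at column 3 and diagonals 1, 5.
(4,5) attacks row 1 at column 5 and diagonals 2.
Attacked columns: {1, 2, 3, 5}. Safe: {4}.

1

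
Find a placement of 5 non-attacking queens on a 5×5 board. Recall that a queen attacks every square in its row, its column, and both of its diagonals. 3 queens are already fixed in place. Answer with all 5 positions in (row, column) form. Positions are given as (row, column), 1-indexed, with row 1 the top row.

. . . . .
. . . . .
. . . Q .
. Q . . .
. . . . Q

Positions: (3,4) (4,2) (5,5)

Row 1: attacked by (3,4)→{2,4}; (4,2)→{2,5}; (5,5)→{1,5}. Safe: 3. Place at column 3.
Row 2: attacked by (1,3)→{2,3,4}; (3,4)→{3,4,5}; (4,2)→{2,4}; (5,5)→{2,5}. Safe: 1. Place at column 1.
Columns [3, 1, 4, 2, 5], r−c [-2, 1, -1, 2, 0], r+c [4, 3, 7, 6, 10] are all distinct, so no two queens attack.

(1,3) (2,1) (3,4) (4,2) (5,5)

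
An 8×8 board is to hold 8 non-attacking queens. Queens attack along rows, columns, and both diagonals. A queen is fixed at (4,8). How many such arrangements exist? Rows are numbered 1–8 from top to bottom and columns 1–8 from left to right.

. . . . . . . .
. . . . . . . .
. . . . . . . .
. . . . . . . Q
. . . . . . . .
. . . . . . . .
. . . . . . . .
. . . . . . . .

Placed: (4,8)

18

Branch on row 1: col 1 → 1; col 2 → 2; col 3 → 4; col 4 → 5; col 6 → 4; col 7 → 2.
Sum: 1 + 2 + 4 + 5 + 4 + 2 = 18.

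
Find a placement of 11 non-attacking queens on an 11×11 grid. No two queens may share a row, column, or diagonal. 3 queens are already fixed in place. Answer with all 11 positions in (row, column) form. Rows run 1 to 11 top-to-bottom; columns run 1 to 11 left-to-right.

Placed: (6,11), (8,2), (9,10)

(1,7) (2,9) (3,3) (4,1) (5,8) (6,11) (7,5) (8,2) (9,10) (10,6) (11,4)

Row 1: attacked by (6,11)→{6,11}; (8,2)→{2,9}; (9,10)→{2,10}. Safe: 1, 3, 4, 5, 7, 8. Place at column 7.
Row 2: attacked by (1,7)→{6,7,8}; (6,11)→{7,11}; (8,2)→{2,8}; (9,10)→{3,10}. Safe: 1, 4, 5, 9. Place at column 9.
Row 3: attacked by (1,7)→{5,7,9}; (2,9)→{8,9,10}; (6,11)→{8,11}; (8,2)→{2,7}; (9,10)→{4,10}. Safe: 1, 3, 6. Place at column 3.
Row 4: attacked by (1,7)→{4,7,10}; (2,9)→{7,9,11}; (3,3)→{2,3,4}; (6,11)→{9,11}; (8,2)→{2,6}; (9,10)→{5,10}. Safe: 1, 8. Place at column 1.
Row 5: attacked by (1,7)→{3,7,11}; (2,9)→{6,9}; (3,3)→{1,3,5}; (4,1)→{1,2}; (6,11)→{10,11}; (8,2)→{2,5}; (9,10)→{6,10}. Safe: 4, 8. Place at column 8.
Row 7: attacked by (1,7)→{1,7}; (2,9)→{4,9}; (3,3)→{3,7}; (4,1)→{1,4}; (5,8)→{6,8,10}; (6,11)→{10,11}; (8,2)→{1,2,3}; (9,10)→{8,10}. Safe: 5. Place at column 5.
Row 10: attacked by (1,7)→{7}; (2,9)→{1,9}; (3,3)→{3,10}; (4,1)→{1,7}; (5,8)→{3,8}; (6,11)→{7,11}; (7,5)→{2,5,8}; (8,2)→{2,4}; (9,10)→{9,10,11}. Safe: 6. Place at column 6.
Row 11: attacked by (1,7)→{7}; (2,9)→{9}; (3,3)→{3,11}; (4,1)→{1,8}; (5,8)→{2,8}; (6,11)→{6,11}; (7,5)→{1,5,9}; (8,2)→{2,5}; (9,10)→{8,10}; (10,6)→{5,6,7}. Safe: 4. Place at column 4.
Columns [7, 9, 3, 1, 8, 11, 5, 2, 10, 6, 4], r−c [-6, -7, 0, 3, -3, -5, 2, 6, -1, 4, 7], r+c [8, 11, 6, 5, 13, 17, 12, 10, 19, 16, 15] are all distinct, so no two queens attack.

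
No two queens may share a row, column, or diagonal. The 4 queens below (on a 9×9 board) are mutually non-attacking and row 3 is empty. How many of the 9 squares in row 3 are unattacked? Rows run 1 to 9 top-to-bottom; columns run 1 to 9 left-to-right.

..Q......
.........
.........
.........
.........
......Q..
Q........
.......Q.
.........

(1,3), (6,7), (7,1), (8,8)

3

(1,3) attacks row 3 at column 3 and diagonals 1, 5.
(6,7) attacks row 3 at column 7 and diagonals 4.
(7,1) attacks row 3 at column 1 and diagonals 5.
(8,8) attacks row 3 at column 8 and diagonals 3.
Attacked columns: {1, 3, 4, 5, 7, 8}. Safe: {2, 6, 9}.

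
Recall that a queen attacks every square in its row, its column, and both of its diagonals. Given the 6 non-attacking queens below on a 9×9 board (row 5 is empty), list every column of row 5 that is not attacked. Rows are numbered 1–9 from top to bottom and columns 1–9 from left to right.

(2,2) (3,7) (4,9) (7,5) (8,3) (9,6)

(2,2) attacks row 5 at column 2 and diagonals 5.
(3,7) attacks row 5 at column 7 and diagonals 5, 9.
(4,9) attacks row 5 at column 9 and diagonals 8.
(7,5) attacks row 5 at column 5 and diagonals 3, 7.
(8,3) attacks row 5 at column 3 and diagonals 6.
(9,6) attacks row 5 at column 6 and diagonals 2.
Attacked columns: {2, 3, 5, 6, 7, 8, 9}. Safe: {1, 4}.

columns 1, 4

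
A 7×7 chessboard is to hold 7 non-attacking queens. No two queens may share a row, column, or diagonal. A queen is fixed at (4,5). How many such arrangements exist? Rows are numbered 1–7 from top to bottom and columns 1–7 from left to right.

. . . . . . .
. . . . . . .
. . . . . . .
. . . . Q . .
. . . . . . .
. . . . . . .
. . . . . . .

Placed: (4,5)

4

Branch on row 1: col 1 → 0; col 3 → 1; col 4 → 1; col 6 → 1; col 7 → 1.
Sum: 0 + 1 + 1 + 1 + 1 = 4.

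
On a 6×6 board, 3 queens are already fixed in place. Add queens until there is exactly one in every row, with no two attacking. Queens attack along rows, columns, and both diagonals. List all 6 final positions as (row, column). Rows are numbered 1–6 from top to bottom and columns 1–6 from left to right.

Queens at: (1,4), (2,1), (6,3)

Row 3: attacked by (1,4)→{2,4,6}; (2,1)→{1,2}; (6,3)→{3,6}. Safe: 5. Place at column 5.
Row 4: attacked by (1,4)→{1,4}; (2,1)→{1,3}; (3,5)→{4,5,6}; (6,3)→{1,3,5}. Safe: 2. Place at column 2.
Row 5: attacked by (1,4)→{4}; (2,1)→{1,4}; (3,5)→{3,5}; (4,2)→{1,2,3}; (6,3)→{2,3,4}. Safe: 6. Place at column 6.
Columns [4, 1, 5, 2, 6, 3], r−c [-3, 1, -2, 2, -1, 3], r+c [5, 3, 8, 6, 11, 9] are all distinct, so no two queens attack.

(1,4) (2,1) (3,5) (4,2) (5,6) (6,3)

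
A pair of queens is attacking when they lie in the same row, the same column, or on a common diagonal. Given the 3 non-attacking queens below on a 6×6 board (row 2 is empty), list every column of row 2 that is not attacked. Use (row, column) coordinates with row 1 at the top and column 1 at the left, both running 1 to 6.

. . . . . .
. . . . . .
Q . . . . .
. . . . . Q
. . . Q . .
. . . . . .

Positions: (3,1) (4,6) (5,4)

(3,1) attacks row 2 at column 1 and diagonals 2.
(4,6) attacks row 2 at column 6 and diagonals 4.
(5,4) attacks row 2 at column 4 and diagonals 1.
Attacked columns: {1, 2, 4, 6}. Safe: {3, 5}.

columns 3, 5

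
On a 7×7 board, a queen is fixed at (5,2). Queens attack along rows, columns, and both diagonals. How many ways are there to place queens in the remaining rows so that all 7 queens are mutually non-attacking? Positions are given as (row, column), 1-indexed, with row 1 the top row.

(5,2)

Branch on row 1: col 1 → 1; col 3 → 1; col 4 → 2; col 5 → 1; col 7 → 1.
Sum: 1 + 1 + 2 + 1 + 1 = 6.

6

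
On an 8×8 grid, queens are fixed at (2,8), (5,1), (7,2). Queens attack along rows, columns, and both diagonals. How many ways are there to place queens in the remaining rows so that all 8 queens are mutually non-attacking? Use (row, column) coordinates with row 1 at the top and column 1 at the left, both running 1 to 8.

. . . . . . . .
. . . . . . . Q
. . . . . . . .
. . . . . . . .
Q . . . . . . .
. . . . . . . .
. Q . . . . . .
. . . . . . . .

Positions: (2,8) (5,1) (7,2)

Branch on row 1: col 3 → 1; col 4 → 1; col 6 → 0.
Sum: 1 + 1 + 0 = 2.

2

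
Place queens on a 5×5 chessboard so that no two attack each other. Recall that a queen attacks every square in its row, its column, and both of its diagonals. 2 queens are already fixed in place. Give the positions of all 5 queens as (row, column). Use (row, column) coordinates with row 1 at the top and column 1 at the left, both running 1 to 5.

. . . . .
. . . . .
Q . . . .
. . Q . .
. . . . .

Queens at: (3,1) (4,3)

(1,2) (2,4) (3,1) (4,3) (5,5)

Row 1: attacked by (3,1)→{1,3}; (4,3)→{3}. Safe: 2, 4, 5. Place at column 2.
Row 2: attacked by (1,2)→{1,2,3}; (3,1)→{1,2}; (4,3)→{1,3,5}. Safe: 4. Place at column 4.
Row 5: attacked by (1,2)→{2}; (2,4)→{1,4}; (3,1)→{1,3}; (4,3)→{2,3,4}. Safe: 5. Place at column 5.
Columns [2, 4, 1, 3, 5], r−c [-1, -2, 2, 1, 0], r+c [3, 6, 4, 7, 10] are all distinct, so no two queens attack.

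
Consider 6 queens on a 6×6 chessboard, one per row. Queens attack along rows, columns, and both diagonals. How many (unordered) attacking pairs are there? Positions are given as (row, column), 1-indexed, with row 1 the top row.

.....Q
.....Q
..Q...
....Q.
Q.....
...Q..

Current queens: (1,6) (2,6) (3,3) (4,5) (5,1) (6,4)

Same column: (1,6)–(2,6) (column 6).
Same diagonal: (3,3)–(5,1) (|3−5| = |3−1| = 2).
Total attacking pairs: 2.

2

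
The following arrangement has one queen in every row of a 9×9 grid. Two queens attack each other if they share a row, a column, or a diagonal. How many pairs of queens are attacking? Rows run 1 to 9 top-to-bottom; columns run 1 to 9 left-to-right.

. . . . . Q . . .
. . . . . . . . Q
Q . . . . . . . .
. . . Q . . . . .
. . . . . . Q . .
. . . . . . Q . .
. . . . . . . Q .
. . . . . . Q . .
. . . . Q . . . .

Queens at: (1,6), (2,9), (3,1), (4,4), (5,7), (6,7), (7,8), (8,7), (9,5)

Same column: (5,7)–(6,7) (column 7); (5,7)–(8,7) (column 7); (6,7)–(8,7) (column 7).
Same diagonal: (6,7)–(7,8) (|6−7| = |7−8| = 1); (7,8)–(8,7) (|7−8| = |8−7| = 1).
Total attacking pairs: 5.

5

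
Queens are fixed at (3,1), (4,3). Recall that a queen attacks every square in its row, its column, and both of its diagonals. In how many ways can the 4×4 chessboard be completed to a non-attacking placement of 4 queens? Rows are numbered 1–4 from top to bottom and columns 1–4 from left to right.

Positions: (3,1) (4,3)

Branch on row 1: col 2 → 1; col 4 → 0.
Sum: 1 + 0 = 1.

1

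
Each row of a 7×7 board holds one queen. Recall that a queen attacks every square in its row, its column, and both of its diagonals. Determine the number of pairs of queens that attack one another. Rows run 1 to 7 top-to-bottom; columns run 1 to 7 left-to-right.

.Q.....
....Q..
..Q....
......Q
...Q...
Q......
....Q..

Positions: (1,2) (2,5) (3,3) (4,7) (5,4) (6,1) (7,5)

3

Same column: (2,5)–(7,5) (column 5).
Same diagonal: (2,5)–(4,7) (|2−4| = |5−7| = 2); (2,5)–(6,1) (|2−6| = |5−1| = 4).
Total attacking pairs: 3.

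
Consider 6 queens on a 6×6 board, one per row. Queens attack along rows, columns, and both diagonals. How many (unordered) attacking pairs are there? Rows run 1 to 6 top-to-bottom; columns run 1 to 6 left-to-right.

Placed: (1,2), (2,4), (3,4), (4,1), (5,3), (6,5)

Same column: (2,4)–(3,4) (column 4).
Same diagonal: (1,2)–(3,4) (|1−3| = |2−4| = 2).
Total attacking pairs: 2.

2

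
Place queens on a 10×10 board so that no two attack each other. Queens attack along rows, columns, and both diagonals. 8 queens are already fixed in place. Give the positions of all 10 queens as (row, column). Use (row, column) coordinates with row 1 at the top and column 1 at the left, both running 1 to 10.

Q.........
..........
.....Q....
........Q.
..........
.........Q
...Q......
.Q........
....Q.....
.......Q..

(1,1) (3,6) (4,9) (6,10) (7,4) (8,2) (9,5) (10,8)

(1,1) (2,3) (3,6) (4,9) (5,7) (6,10) (7,4) (8,2) (9,5) (10,8)

Row 2: attacked by (1,1)→{1,2}; (3,6)→{5,6,7}; (4,9)→{7,9}; (6,10)→{6,10}; (7,4)→{4,9}; (8,2)→{2,8}; (9,5)→{5}; (10,8)→{8}. Safe: 3. Place at column 3.
Row 5: attacked by (1,1)→{1,5}; (2,3)→{3,6}; (3,6)→{4,6,8}; (4,9)→{8,9,10}; (6,10)→{9,10}; (7,4)→{2,4,6}; (8,2)→{2,5}; (9,5)→{1,5,9}; (10,8)→{3,8}. Safe: 7. Place at column 7.
Columns [1, 3, 6, 9, 7, 10, 4, 2, 5, 8], r−c [0, -1, -3, -5, -2, -4, 3, 6, 4, 2], r+c [2, 5, 9, 13, 12, 16, 11, 10, 14, 18] are all distinct, so no two queens attack.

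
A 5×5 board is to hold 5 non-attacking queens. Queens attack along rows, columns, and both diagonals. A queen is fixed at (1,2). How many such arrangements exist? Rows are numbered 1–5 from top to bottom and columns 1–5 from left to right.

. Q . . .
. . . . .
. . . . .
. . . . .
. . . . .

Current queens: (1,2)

2

Branch on row 2: col 4 → 1; col 5 → 1.
Sum: 1 + 1 = 2.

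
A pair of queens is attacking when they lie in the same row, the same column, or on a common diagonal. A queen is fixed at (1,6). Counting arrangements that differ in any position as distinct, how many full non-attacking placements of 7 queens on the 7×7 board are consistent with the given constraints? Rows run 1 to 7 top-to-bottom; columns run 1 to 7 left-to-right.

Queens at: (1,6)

Branch on row 2: col 1 → 1; col 2 → 1; col 3 → 3; col 4 → 2.
Sum: 1 + 1 + 3 + 2 = 7.

7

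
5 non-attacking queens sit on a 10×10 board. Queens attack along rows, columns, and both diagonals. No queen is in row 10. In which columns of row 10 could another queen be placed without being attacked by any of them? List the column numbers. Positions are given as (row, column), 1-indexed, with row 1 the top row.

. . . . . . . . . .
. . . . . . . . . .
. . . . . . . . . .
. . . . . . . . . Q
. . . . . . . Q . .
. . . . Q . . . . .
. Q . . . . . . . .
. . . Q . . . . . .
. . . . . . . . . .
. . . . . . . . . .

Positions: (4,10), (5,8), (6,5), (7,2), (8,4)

columns 7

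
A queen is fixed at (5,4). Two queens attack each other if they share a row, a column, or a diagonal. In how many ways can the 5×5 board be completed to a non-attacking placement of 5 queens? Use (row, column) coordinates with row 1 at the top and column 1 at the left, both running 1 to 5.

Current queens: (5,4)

2

Branch on row 1: col 1 → 1; col 2 → 1; col 3 → 0; col 5 → 0.
Sum: 1 + 1 + 0 + 0 = 2.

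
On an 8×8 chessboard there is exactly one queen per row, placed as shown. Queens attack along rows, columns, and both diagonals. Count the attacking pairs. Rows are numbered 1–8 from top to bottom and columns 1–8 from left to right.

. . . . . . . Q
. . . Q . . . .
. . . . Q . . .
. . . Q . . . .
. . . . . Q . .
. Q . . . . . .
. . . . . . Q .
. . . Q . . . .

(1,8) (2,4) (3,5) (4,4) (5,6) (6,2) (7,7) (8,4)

9

Same column: (2,4)–(4,4) (column 4); (2,4)–(8,4) (column 4); (4,4)–(8,4) (column 4).
Same diagonal: (2,4)–(3,5) (|2−3| = |4−5| = 1); (3,5)–(4,4) (|3−4| = |5−4| = 1); (3,5)–(6,2) (|3−6| = |5−2| = 3); (4,4)–(6,2) (|4−6| = |4−2| = 2); (4,4)–(7,7) (|4−7| = |4−7| = 3); (6,2)–(8,4) (|6−8| = |2−4| = 2).
Total attacking pairs: 9.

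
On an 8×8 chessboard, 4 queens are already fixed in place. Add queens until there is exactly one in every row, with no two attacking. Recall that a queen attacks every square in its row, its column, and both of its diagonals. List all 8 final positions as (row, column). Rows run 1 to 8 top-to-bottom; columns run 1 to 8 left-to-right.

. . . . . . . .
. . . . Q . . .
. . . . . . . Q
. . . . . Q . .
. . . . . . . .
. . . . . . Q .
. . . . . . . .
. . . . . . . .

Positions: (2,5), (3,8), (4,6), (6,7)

Row 1: attacked by (2,5)→{4,5,6}; (3,8)→{6,8}; (4,6)→{3,6}; (6,7)→{2,7}. Safe: 1. Place at column 1.
Row 5: attacked by (1,1)→{1,5}; (2,5)→{2,5,8}; (3,8)→{6,8}; (4,6)→{5,6,7}; (6,7)→{6,7,8}. Safe: 3, 4. Place at column 3.
Row 7: attacked by (1,1)→{1,7}; (2,5)→{5}; (3,8)→{4,8}; (4,6)→{3,6}; (5,3)→{1,3,5}; (6,7)→{6,7,8}. Safe: 2. Place at column 2.
Row 8: attacked by (1,1)→{1,8}; (2,5)→{5}; (3,8)→{3,8}; (4,6)→{2,6}; (5,3)→{3,6}; (6,7)→{5,7}; (7,2)→{1,2,3}. Safe: 4. Place at column 4.
Columns [1, 5, 8, 6, 3, 7, 2, 4], r−c [0, -3, -5, -2, 2, -1, 5, 4], r+c [2, 7, 11, 10, 8, 13, 9, 12] are all distinct, so no two queens attack.

(1,1) (2,5) (3,8) (4,6) (5,3) (6,7) (7,2) (8,4)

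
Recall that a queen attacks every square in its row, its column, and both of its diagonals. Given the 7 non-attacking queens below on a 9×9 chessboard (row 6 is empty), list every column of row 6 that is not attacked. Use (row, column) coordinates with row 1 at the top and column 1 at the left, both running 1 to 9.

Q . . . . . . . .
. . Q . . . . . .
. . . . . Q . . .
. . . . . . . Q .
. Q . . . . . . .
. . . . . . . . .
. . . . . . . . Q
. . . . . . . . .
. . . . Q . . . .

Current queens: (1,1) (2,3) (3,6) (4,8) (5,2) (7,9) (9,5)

columns 4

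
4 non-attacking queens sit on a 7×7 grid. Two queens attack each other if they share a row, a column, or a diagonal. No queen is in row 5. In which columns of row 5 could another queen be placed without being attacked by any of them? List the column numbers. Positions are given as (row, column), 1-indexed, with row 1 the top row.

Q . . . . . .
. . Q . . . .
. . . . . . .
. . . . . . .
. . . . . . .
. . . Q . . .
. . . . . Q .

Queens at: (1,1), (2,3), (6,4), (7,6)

columns 2, 7

(1,1) attacks row 5 at column 1 and diagonals 5.
(2,3) attacks row 5 at column 3 and diagonals 6.
(6,4) attacks row 5 at column 4 and diagonals 3, 5.
(7,6) attacks row 5 at column 6 and diagonals 4.
Attacked columns: {1, 3, 4, 5, 6}. Safe: {2, 7}.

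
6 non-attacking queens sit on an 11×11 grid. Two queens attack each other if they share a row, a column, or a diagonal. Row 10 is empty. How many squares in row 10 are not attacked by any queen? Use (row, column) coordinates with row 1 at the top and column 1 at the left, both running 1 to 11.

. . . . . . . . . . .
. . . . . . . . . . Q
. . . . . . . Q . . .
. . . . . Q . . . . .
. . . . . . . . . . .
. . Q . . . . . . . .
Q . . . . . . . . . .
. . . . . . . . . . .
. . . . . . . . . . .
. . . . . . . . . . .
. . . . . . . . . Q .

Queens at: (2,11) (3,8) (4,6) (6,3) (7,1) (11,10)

(2,11) attacks row 10 at column 11 and diagonals 3.
(3,8) attacks row 10 at column 8 and diagonals 1.
(4,6) attacks row 10 at column 6.
(6,3) attacks row 10 at column 3 and diagonals 7.
(7,1) attacks row 10 at column 1 and diagonals 4.
(11,10) attacks row 10 at column 10 and diagonals 9, 11.
Attacked columns: {1, 3, 4, 6, 7, 8, 9, 10, 11}. Safe: {2, 5}.

2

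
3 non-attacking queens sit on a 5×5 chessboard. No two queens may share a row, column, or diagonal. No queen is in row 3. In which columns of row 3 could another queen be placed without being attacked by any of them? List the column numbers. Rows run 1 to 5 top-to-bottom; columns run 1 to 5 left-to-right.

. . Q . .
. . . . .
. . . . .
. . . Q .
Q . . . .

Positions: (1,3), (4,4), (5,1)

columns 2

(1,3) attacks row 3 at column 3 and diagonals 1, 5.
(4,4) attacks row 3 at column 4 and diagonals 3, 5.
(5,1) attacks row 3 at column 1 and diagonals 3.
Attacked columns: {1, 3, 4, 5}. Safe: {2}.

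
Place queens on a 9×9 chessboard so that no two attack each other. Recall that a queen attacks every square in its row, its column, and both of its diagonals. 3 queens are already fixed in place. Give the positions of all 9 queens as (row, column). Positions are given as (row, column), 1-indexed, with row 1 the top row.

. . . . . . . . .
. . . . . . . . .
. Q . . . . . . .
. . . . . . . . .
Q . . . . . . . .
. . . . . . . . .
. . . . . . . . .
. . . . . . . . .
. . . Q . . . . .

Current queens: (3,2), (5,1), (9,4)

(1,7) (2,9) (3,2) (4,6) (5,1) (6,3) (7,5) (8,8) (9,4)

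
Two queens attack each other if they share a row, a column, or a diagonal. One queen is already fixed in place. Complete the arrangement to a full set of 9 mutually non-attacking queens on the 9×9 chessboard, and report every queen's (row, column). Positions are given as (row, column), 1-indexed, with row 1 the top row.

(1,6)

(1,6) (2,9) (3,1) (4,4) (5,7) (6,3) (7,8) (8,2) (9,5)

Row 2: attacked by (1,6)→{5,6,7}. Safe: 1, 2, 3, 4, 8, 9. Place at column 9.
Row 3: attacked by (1,6)→{4,6,8}; (2,9)→{8,9}. Safe: 1, 2, 3, 5, 7. Place at column 1.
Row 4: attacked by (1,6)→{3,6,9}; (2,9)→{7,9}; (3,1)→{1,2}. Safe: 4, 5, 8. Place at column 4.
Row 5: attacked by (1,6)→{2,6}; (2,9)→{6,9}; (3,1)→{1,3}; (4,4)→{3,4,5}. Safe: 7, 8. Place at column 7.
Row 6: attacked by (1,6)→{1,6}; (2,9)→{5,9}; (3,1)→{1,4}; (4,4)→{2,4,6}; (5,7)→{6,7,8}. Safe: 3. Place at column 3.
Row 7: attacked by (1,6)→{6}; (2,9)→{4,9}; (3,1)→{1,5}; (4,4)→{1,4,7}; (5,7)→{5,7,9}; (6,3)→{2,3,4}. Safe: 8. Place at column 8.
Row 8: attacked by (1,6)→{6}; (2,9)→{3,9}; (3,1)→{1,6}; (4,4)→{4,8}; (5,7)→{4,7}; (6,3)→{1,3,5}; (7,8)→{7,8,9}. Safe: 2. Place at column 2.
Row 9: attacked by (1,6)→{6}; (2,9)→{2,9}; (3,1)→{1,7}; (4,4)→{4,9}; (5,7)→{3,7}; (6,3)→{3,6}; (7,8)→{6,8}; (8,2)→{1,2,3}. Safe: 5. Place at column 5.
Columns [6, 9, 1, 4, 7, 3, 8, 2, 5], r−c [-5, -7, 2, 0, -2, 3, -1, 6, 4], r+c [7, 11, 4, 8, 12, 9, 15, 10, 14] are all distinct, so no two queens attack.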